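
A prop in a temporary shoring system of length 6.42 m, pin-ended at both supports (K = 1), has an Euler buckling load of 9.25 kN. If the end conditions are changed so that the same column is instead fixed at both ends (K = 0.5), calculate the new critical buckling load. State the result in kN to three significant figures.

P_cr ≈ 37.0 kN

P_cr ∝ 1/K², so P_cr,new = P_cr,old × (K_old/K_new)² = 9.25 × (1/0.5)²
= 9.25 × 4.000 = 37.0 kN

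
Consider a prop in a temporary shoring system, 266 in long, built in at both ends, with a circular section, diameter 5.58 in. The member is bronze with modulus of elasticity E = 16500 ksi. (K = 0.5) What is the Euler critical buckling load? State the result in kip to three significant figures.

I = πd⁴/64 = π×5.58⁴/64 = 47.59 in⁴
Effective length L_e = K·L = 0.5 × 266 = 133.0 in
P_cr = π²EI / L_e² = π² × 16500×10³ × 47.59 / 133.0² = 4.381×10^5 lb

P_cr ≈ 438 kip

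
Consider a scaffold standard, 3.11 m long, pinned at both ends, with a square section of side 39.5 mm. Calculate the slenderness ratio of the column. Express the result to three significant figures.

I = a⁴/12 = 39.5⁴/12 = 2.029×10^5 mm⁴
A = 1.560×10^3 mm²;  r_min = √(I/A) = √(2.029×10^5/1.560×10^3) = 11.40 mm
L_e = K·L = 1 × 3.11 m = 3.110 m = 3110.0 mm
λ = L_e / r_min = 3110.0 / 11.40 = 273

λ ≈ 273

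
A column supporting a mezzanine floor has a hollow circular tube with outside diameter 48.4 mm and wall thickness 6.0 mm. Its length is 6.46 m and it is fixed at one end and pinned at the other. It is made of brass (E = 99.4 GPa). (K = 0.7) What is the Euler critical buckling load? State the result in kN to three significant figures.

Inner diameter d_i = 48.4 − 2×6.0 = 36.40 mm
I = π(d_o⁴ − d_i⁴)/64 = π(48.4⁴ − 36.40⁴)/64 = 1.832×10^5 mm⁴
I = 1.832×10^5 mm⁴ = 1.832×10^-7 m⁴
Effective length L_e = K·L = 0.7 × 6.46 = 4.522 m
P_cr = π²EI / L_e² = π² × 99.4×10⁹ × 1.832×10^-7 / 4.522² = 8.789×10^3 N

P_cr ≈ 8.79 kN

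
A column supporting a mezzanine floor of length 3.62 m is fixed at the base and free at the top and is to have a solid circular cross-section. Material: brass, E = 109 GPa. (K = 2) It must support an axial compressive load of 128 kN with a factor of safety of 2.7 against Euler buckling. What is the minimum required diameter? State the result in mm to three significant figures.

Required P_cr = n·P = 2.7 × 128 = 345.6 kN
L_e = K·L = 2 × 3.62 = 7.240 m
Required I = P_cr·L_e²/(π²E) = 3.456×10^5 × 7.240² / (π² × 1.09×10^11) = 1.684×10^-5 m⁴
I_req = 1.684×10^7 mm⁴
Solid circle: I = πd⁴/64  ⇒  d = (64I/π)^(1/4) = (64×1.684×10^7/π)^(1/4) = 136 mm

d ≈ 136 mm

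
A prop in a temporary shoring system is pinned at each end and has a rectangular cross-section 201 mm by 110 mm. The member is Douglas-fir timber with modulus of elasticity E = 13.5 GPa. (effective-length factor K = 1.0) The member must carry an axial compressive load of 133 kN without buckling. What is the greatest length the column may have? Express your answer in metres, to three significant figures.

Buckling occurs about the weak axis: I_min = h·b³/12 with b = 110 mm (the shorter side).
I_min = 201×110³/12 = 2.229×10^7 mm⁴
I = 2.229×10^-5 m⁴
At the buckling limit P_cr = P = 1.330×10^5 N
From P_cr = π²EI/(K·L)²:  L = (1/K)·√(π²EI/P_cr) = (1/1)·√(π²×1.35×10^10×2.229×10^-5/1.330×10^5)
L = 4.73 m

L_max ≈ 4.73 m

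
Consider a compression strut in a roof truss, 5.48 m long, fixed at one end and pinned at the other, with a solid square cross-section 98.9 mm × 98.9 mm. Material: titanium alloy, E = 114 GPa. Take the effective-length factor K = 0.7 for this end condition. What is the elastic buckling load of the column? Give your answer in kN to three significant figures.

P_cr ≈ 610 kN

I = a⁴/12 = 98.9⁴/12 = 7.973×10^6 mm⁴
I = 7.973×10^6 mm⁴ = 7.973×10^-6 m⁴
Effective length L_e = K·L = 0.7 × 5.48 = 3.836 m
P_cr = π²EI / L_e² = π² × 114×10⁹ × 7.973×10^-6 / 3.836² = 6.096×10^5 N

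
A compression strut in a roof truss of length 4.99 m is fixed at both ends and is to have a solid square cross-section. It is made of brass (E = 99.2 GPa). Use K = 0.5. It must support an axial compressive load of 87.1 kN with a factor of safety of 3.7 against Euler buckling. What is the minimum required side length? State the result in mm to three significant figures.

Required P_cr = n·P = 3.7 × 87.1 = 322.3 kN
L_e = K·L = 0.5 × 4.99 = 2.495 m
Required I = P_cr·L_e²/(π²E) = 3.223×10^5 × 2.495² / (π² × 9.92×10^10) = 2.049×10^-6 m⁴
I_req = 2.049×10^6 mm⁴
Solid square: I = a⁴/12  ⇒  a = (12I)^(1/4) = (12×2.049×10^6)^(1/4) = 70.4 mm

a ≈ 70.4 mm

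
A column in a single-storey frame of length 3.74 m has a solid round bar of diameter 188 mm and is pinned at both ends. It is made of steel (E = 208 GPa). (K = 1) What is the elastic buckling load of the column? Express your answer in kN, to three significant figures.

I = πd⁴/64 = π×188⁴/64 = 6.132×10^7 mm⁴
I = 6.132×10^7 mm⁴ = 6.132×10^-5 m⁴
Effective length L_e = K·L = 1 × 3.74 = 3.740 m
P_cr = π²EI / L_e² = π² × 208×10⁹ × 6.132×10^-5 / 3.740² = 9.000×10^6 N

P_cr ≈ 9000 kN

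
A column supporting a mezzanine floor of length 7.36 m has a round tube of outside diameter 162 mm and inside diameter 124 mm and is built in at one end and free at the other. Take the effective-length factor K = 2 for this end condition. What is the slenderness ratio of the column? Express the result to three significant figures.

d_o = 162 mm, d_i = 124 mm
I = π(d_o⁴ − d_i⁴)/64 = π(162⁴ − 124.0⁴)/64 = 2.220×10^7 mm⁴
A = 8.536×10^3 mm²;  r_min = √(I/A) = √(2.220×10^7/8.536×10^3) = 51.00 mm
L_e = K·L = 2 × 7.36 m = 14.72 m = 14720 mm
λ = L_e / r_min = 14720 / 51.00 = 289

λ ≈ 289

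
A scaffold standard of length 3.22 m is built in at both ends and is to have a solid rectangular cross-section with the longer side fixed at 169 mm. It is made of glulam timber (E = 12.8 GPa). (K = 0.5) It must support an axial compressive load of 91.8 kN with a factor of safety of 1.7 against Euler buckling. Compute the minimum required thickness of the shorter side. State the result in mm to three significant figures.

Required P_cr = n·P = 1.7 × 91.8 = 156.1 kN
L_e = K·L = 0.5 × 3.22 = 1.610 m
Required I = P_cr·L_e²/(π²E) = 1.561×10^5 × 1.610² / (π² × 1.28×10^10) = 3.202×10^-6 m⁴
I_req = 3.202×10^6 mm⁴
Rectangle, weak axis: I_min = h·b³/12 with h = 169 mm fixed  ⇒  b = (12I/h)^(1/3) = 61.0 mm

b ≈ 61.0 mm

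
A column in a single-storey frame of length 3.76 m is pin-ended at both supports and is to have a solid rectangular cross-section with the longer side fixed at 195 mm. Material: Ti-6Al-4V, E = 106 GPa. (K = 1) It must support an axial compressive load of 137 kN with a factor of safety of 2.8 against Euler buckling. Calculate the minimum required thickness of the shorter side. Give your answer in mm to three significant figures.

Required P_cr = n·P = 2.8 × 137 = 383.6 kN
L_e = K·L = 1 × 3.76 = 3.760 m
Required I = P_cr·L_e²/(π²E) = 3.836×10^5 × 3.760² / (π² × 1.06×10^11) = 5.184×10^-6 m⁴
I_req = 5.184×10^6 mm⁴
Rectangle, weak axis: I_min = h·b³/12 with h = 195 mm fixed  ⇒  b = (12I/h)^(1/3) = 68.3 mm

b ≈ 68.3 mm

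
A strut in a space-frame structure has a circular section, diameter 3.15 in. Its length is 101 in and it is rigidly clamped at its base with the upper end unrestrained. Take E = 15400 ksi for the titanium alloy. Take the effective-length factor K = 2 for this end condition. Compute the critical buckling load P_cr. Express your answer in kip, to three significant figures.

I = πd⁴/64 = π×3.15⁴/64 = 4.833 in⁴
Effective length L_e = K·L = 2 × 101 = 202.0 in
P_cr = π²EI / L_e² = π² × 15400×10³ × 4.833 / 202.0² = 1.800×10^4 lb

P_cr ≈ 18.0 kip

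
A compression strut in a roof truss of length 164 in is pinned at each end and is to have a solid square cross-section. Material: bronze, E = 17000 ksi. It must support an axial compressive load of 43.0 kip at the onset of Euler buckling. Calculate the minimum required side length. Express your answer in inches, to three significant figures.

a ≈ 3.02 in

L_e = K·L = 1 × 164 = 164.0 in
Required I = P_cr·L_e²/(π²E) = 4.300×10^4 × 164.0² / (π² × 1.70×10^7) = 6.893 in⁴
Solid square: I = a⁴/12  ⇒  a = (12I)^(1/4) = (12×6.893)^(1/4) = 3.02 in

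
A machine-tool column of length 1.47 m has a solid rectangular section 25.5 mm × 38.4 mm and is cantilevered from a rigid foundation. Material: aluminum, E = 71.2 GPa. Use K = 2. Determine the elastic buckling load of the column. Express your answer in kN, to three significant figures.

P_cr ≈ 4.31 kN

Buckling occurs about the weak axis: I_min = h·b³/12 with b = 25.5 mm (the shorter side).
I_min = 38.4×25.5³/12 = 5.306×10^4 mm⁴
I = 5.306×10^4 mm⁴ = 5.306×10^-8 m⁴
Effective length L_e = K·L = 2 × 1.47 = 2.940 m
P_cr = π²EI / L_e² = π² × 71.2×10⁹ × 5.306×10^-8 / 2.940² = 4.314×10^3 N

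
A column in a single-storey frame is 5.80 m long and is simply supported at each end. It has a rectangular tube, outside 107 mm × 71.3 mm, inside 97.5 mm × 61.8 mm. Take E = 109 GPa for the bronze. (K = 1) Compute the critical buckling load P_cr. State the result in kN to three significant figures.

Weak-axis I_min = (h_o·b_o³ − h_i·b_i³)/12 with b_o = 71.3, b_i = 61.80 mm (shorter outer/inner sides).
I_min = (107×71.3³ − 97.50×61.80³)/12 = 1.314×10^6 mm⁴
I = 1.314×10^6 mm⁴ = 1.314×10^-6 m⁴
Effective length L_e = K·L = 1 × 5.80 = 5.800 m
P_cr = π²EI / L_e² = π² × 109×10⁹ × 1.314×10^-6 / 5.800² = 4.203×10^4 N

P_cr ≈ 42.0 kN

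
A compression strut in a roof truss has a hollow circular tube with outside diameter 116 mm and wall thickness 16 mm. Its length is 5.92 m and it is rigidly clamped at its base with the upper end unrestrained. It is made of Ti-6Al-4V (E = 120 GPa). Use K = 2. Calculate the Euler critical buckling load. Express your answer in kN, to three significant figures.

P_cr ≈ 54.4 kN

Inner diameter d_i = 116 − 2×16 = 84.00 mm
I = π(d_o⁴ − d_i⁴)/64 = π(116⁴ − 84.00⁴)/64 = 6.444×10^6 mm⁴
I = 6.444×10^6 mm⁴ = 6.444×10^-6 m⁴
Effective length L_e = K·L = 2 × 5.92 = 11.84 m
P_cr = π²EI / L_e² = π² × 120×10⁹ × 6.444×10^-6 / 11.84² = 5.444×10^4 N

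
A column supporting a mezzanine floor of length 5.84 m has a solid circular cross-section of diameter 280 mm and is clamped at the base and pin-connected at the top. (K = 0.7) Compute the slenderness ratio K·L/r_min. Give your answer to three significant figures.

λ ≈ 58.4

I = πd⁴/64 = π×280⁴/64 = 3.017×10^8 mm⁴
A = 6.158×10^4 mm²;  r_min = √(I/A) = √(3.017×10^8/6.158×10^4) = 70.00 mm
L_e = K·L = 0.7 × 5.84 m = 4.088 m = 4088.0 mm
λ = L_e / r_min = 4088.0 / 70.00 = 58.4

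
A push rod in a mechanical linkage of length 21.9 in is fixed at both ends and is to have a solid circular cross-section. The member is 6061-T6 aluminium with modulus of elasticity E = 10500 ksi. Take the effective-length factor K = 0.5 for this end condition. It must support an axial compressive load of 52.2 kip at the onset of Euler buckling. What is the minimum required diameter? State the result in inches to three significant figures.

L_e = K·L = 0.5 × 21.9 = 10.95 in
Required I = P_cr·L_e²/(π²E) = 5.220×10^4 × 10.95² / (π² × 1.05×10^7) = 6.040×10^-2 in⁴
Solid circle: I = πd⁴/64  ⇒  d = (64I/π)^(1/4) = (64×6.040×10^-2/π)^(1/4) = 1.05 in

d ≈ 1.05 in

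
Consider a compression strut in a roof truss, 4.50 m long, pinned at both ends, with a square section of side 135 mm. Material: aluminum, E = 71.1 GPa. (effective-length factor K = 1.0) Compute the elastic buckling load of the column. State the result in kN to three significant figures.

P_cr ≈ 959 kN

I = a⁴/12 = 135⁴/12 = 2.768×10^7 mm⁴
I = 2.768×10^7 mm⁴ = 2.768×10^-5 m⁴
Effective length L_e = K·L = 1 × 4.50 = 4.500 m
P_cr = π²EI / L_e² = π² × 71.1×10⁹ × 2.768×10^-5 / 4.500² = 9.592×10^5 N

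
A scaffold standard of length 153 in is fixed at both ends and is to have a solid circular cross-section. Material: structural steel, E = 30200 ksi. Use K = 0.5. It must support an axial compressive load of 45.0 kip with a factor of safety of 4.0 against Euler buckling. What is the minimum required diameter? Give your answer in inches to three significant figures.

d ≈ 2.91 in

Required P_cr = n·P = 4.0 × 45.0 = 180.0 kip
L_e = K·L = 0.5 × 153 = 76.50 in
Required I = P_cr·L_e²/(π²E) = 1.800×10^5 × 76.50² / (π² × 3.02×10^7) = 3.534 in⁴
Solid circle: I = πd⁴/64  ⇒  d = (64I/π)^(1/4) = (64×3.534/π)^(1/4) = 2.91 in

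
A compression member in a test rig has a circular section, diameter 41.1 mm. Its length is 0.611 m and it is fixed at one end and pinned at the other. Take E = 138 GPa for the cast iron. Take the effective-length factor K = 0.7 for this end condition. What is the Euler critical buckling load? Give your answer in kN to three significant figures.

I = πd⁴/64 = π×41.1⁴/64 = 1.401×10^5 mm⁴
I = 1.401×10^5 mm⁴ = 1.401×10^-7 m⁴
Effective length L_e = K·L = 0.7 × 0.611 = 0.4277 m
P_cr = π²EI / L_e² = π² × 138×10⁹ × 1.401×10^-7 / 0.4277² = 1.043×10^6 N

P_cr ≈ 1040 kN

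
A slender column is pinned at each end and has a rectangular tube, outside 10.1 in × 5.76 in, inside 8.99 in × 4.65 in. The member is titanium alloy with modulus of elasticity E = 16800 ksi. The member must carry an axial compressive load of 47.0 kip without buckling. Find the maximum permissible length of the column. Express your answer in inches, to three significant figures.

Weak-axis I_min = (h_o·b_o³ − h_i·b_i³)/12 with b_o = 5.76, b_i = 4.650 in (shorter outer/inner sides).
I_min = (10.1×5.76³ − 8.990×4.650³)/12 = 85.52 in⁴
At the buckling limit P_cr = P = 4.700×10^4 lb
From P_cr = π²EI/(K·L)²:  L = (1/K)·√(π²EI/P_cr) = (1/1)·√(π²×1.68×10^7×85.52/4.700×10^4)
L = 549 in

L_max ≈ 549 in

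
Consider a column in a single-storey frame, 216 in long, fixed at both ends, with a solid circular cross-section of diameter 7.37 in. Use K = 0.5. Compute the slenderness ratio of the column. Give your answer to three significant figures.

λ ≈ 58.6

I = πd⁴/64 = π×7.37⁴/64 = 144.8 in⁴
A = 42.66 in²;  r_min = √(I/A) = √(144.8/42.66) = 1.842 in
L_e = K·L = 0.5 × 216 = 108.0 in
λ = L_e / r_min = 108.00 / 1.842 = 58.6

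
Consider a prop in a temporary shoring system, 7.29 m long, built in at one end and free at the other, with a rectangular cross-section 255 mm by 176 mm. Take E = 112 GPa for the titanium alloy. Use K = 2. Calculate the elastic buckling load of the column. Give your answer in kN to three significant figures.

P_cr ≈ 602 kN

Buckling occurs about the weak axis: I_min = h·b³/12 with b = 176 mm (the shorter side).
I_min = 255×176³/12 = 1.159×10^8 mm⁴
I = 1.159×10^8 mm⁴ = 1.159×10^-4 m⁴
Effective length L_e = K·L = 2 × 7.29 = 14.58 m
P_cr = π²EI / L_e² = π² × 112×10⁹ × 1.159×10^-4 / 14.58² = 6.024×10^5 N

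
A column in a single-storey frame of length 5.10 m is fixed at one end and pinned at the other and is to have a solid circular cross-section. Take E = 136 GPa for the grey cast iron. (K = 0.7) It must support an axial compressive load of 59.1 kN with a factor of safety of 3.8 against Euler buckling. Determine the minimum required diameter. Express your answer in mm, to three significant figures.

Required P_cr = n·P = 3.8 × 59.1 = 224.6 kN
L_e = K·L = 0.7 × 5.10 = 3.570 m
Required I = P_cr·L_e²/(π²E) = 2.246×10^5 × 3.570² / (π² × 1.36×10^11) = 2.132×10^-6 m⁴
I_req = 2.132×10^6 mm⁴
Solid circle: I = πd⁴/64  ⇒  d = (64I/π)^(1/4) = (64×2.132×10^6/π)^(1/4) = 81.2 mm

d ≈ 81.2 mm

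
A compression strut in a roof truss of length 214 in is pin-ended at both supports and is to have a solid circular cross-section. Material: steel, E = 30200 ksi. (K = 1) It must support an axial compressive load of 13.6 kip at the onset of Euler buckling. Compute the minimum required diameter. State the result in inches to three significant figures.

d ≈ 2.55 in

L_e = K·L = 1 × 214 = 214.0 in
Required I = P_cr·L_e²/(π²E) = 1.360×10^4 × 214.0² / (π² × 3.02×10^7) = 2.090 in⁴
Solid circle: I = πd⁴/64  ⇒  d = (64I/π)^(1/4) = (64×2.090/π)^(1/4) = 2.55 in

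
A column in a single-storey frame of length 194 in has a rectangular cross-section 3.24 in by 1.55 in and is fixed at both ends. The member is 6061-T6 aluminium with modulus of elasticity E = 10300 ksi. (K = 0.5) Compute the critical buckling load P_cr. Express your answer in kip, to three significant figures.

Buckling occurs about the weak axis: I_min = h·b³/12 with b = 1.55 in (the shorter side).
I_min = 3.24×1.55³/12 = 1.005 in⁴
Effective length L_e = K·L = 0.5 × 194 = 97.00 in
P_cr = π²EI / L_e² = π² × 10300×10³ × 1.005 / 97.00² = 1.086×10^4 lb

P_cr ≈ 10.9 kip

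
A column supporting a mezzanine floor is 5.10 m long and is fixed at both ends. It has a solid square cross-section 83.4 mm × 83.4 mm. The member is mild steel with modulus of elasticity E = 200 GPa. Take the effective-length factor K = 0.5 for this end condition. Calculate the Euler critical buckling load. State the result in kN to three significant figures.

P_cr ≈ 1220 kN

I = a⁴/12 = 83.4⁴/12 = 4.032×10^6 mm⁴
I = 4.032×10^6 mm⁴ = 4.032×10^-6 m⁴
Effective length L_e = K·L = 0.5 × 5.10 = 2.550 m
P_cr = π²EI / L_e² = π² × 200×10⁹ × 4.032×10^-6 / 2.550² = 1.224×10^6 N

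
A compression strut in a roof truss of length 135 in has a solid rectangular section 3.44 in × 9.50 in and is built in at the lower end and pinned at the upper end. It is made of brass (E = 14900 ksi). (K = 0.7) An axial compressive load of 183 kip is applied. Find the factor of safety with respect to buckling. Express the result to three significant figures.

Buckling occurs about the weak axis: I_min = h·b³/12 with b = 3.44 in (the shorter side).
I_min = 9.50×3.44³/12 = 32.23 in⁴
Effective length L_e = K·L = 0.7 × 135 = 94.50 in
P_cr = π²EI / L_e² = π² × 14900×10³ × 32.23 / 94.50² = 5.307×10^5 lb
Factor of safety n = P_cr / P = 530.69 / 183 = 2.90

n ≈ 2.90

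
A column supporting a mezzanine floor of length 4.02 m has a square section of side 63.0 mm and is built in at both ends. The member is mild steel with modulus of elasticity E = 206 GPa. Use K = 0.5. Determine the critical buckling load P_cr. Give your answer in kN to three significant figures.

I = a⁴/12 = 63.0⁴/12 = 1.313×10^6 mm⁴
I = 1.313×10^6 mm⁴ = 1.313×10^-6 m⁴
Effective length L_e = K·L = 0.5 × 4.02 = 2.010 m
P_cr = π²EI / L_e² = π² × 206×10⁹ × 1.313×10^-6 / 2.010² = 6.606×10^5 N

P_cr ≈ 661 kN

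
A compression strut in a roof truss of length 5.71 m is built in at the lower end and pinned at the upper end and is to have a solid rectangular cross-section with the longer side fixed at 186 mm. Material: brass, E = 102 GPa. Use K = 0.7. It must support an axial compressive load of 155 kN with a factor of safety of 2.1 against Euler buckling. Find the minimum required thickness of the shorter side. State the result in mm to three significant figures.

Required P_cr = n·P = 2.1 × 155 = 325.5 kN
L_e = K·L = 0.7 × 5.71 = 3.997 m
Required I = P_cr·L_e²/(π²E) = 3.255×10^5 × 3.997² / (π² × 1.02×10^11) = 5.166×10^-6 m⁴
I_req = 5.166×10^6 mm⁴
Rectangle, weak axis: I_min = h·b³/12 with h = 186 mm fixed  ⇒  b = (12I/h)^(1/3) = 69.3 mm

b ≈ 69.3 mm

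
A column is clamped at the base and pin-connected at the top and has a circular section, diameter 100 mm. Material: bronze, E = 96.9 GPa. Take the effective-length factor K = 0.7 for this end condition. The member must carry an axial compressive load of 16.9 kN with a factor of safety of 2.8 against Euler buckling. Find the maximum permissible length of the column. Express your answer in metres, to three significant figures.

I = πd⁴/64 = π×100⁴/64 = 4.909×10^6 mm⁴
I = 4.909×10^-6 m⁴
Required critical load P_cr = n·P = 2.8 × 16.9 = 47.32 kN = 4.732×10^4 N
From P_cr = π²EI/(K·L)²:  L = (1/K)·√(π²EI/P_cr) = (1/0.7)·√(π²×9.69×10^10×4.909×10^-6/4.732×10^4)
L = 14.2 m

L_max ≈ 14.2 m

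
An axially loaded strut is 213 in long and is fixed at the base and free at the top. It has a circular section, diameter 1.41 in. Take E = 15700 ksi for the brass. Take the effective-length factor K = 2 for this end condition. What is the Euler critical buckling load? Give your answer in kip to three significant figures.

I = πd⁴/64 = π×1.41⁴/64 = 0.1940 in⁴
Effective length L_e = K·L = 2 × 213 = 426.0 in
P_cr = π²EI / L_e² = π² × 15700×10³ × 0.1940 / 426.0² = 165.7 lb

P_cr ≈ 0.166 kip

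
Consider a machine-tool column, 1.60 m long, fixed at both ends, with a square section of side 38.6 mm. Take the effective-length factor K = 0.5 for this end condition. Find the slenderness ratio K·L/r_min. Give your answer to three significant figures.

I = a⁴/12 = 38.6⁴/12 = 1.850×10^5 mm⁴
A = 1.490×10^3 mm²;  r_min = √(I/A) = √(1.850×10^5/1.490×10^3) = 11.14 mm
L_e = K·L = 0.5 × 1.60 m = 0.8000 m = 800.00 mm
λ = L_e / r_min = 800.00 / 11.14 = 71.8

λ ≈ 71.8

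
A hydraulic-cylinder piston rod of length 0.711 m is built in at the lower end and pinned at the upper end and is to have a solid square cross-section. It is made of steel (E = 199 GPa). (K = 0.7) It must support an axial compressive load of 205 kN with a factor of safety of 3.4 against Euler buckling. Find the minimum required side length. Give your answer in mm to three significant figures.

Required P_cr = n·P = 3.4 × 205 = 697.0 kN
L_e = K·L = 0.7 × 0.711 = 0.4977 m
Required I = P_cr·L_e²/(π²E) = 6.970×10^5 × 0.4977² / (π² × 1.99×10^11) = 8.791×10^-8 m⁴
I_req = 8.791×10^4 mm⁴
Solid square: I = a⁴/12  ⇒  a = (12I)^(1/4) = (12×8.791×10^4)^(1/4) = 32.0 mm

a ≈ 32.0 mm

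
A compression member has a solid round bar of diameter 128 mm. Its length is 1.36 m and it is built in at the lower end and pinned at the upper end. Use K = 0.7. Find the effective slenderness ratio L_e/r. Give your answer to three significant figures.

λ ≈ 29.8

For a solid circle r = d/4 = 128/4 = 32.00 mm
L_e = K·L = 0.7 × 1.36 m = 0.9520 m = 952.00 mm
λ = L_e / r_min = 952.00 / 32.00 = 29.8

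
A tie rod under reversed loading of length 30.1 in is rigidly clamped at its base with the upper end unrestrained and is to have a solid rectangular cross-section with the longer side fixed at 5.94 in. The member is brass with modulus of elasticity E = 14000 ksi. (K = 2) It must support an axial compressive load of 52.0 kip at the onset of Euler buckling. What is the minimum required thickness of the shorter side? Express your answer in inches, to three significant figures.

L_e = K·L = 2 × 30.1 = 60.20 in
Required I = P_cr·L_e²/(π²E) = 5.200×10^4 × 60.20² / (π² × 1.40×10^7) = 1.364 in⁴
Rectangle, weak axis: I_min = h·b³/12 with h = 5.94 in fixed  ⇒  b = (12I/h)^(1/3) = 1.40 in

b ≈ 1.40 in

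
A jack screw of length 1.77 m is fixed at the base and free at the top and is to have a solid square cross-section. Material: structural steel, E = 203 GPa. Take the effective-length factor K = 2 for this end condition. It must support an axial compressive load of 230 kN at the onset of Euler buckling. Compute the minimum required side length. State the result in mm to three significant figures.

L_e = K·L = 2 × 1.77 = 3.540 m
Required I = P_cr·L_e²/(π²E) = 2.300×10^5 × 3.540² / (π² × 2.03×10^11) = 1.439×10^-6 m⁴
I_req = 1.439×10^6 mm⁴
Solid square: I = a⁴/12  ⇒  a = (12I)^(1/4) = (12×1.439×10^6)^(1/4) = 64.5 mm

a ≈ 64.5 mm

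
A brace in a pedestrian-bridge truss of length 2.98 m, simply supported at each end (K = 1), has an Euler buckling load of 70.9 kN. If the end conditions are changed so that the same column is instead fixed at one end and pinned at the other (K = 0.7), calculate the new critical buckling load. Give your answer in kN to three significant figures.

P_cr ∝ 1/K², so P_cr,new = P_cr,old × (K_old/K_new)² = 70.9 × (1/0.7)²
= 70.9 × 2.041 = 145 kN

P_cr ≈ 145 kN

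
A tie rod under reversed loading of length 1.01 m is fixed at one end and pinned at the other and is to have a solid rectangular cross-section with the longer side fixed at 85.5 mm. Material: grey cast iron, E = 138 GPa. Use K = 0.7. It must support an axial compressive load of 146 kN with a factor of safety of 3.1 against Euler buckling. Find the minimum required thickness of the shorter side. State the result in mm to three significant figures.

b ≈ 28.6 mm

Required P_cr = n·P = 3.1 × 146 = 452.6 kN
L_e = K·L = 0.7 × 1.01 = 0.7070 m
Required I = P_cr·L_e²/(π²E) = 4.526×10^5 × 0.7070² / (π² × 1.38×10^11) = 1.661×10^-7 m⁴
I_req = 1.661×10^5 mm⁴
Rectangle, weak axis: I_min = h·b³/12 with h = 85.5 mm fixed  ⇒  b = (12I/h)^(1/3) = 28.6 mm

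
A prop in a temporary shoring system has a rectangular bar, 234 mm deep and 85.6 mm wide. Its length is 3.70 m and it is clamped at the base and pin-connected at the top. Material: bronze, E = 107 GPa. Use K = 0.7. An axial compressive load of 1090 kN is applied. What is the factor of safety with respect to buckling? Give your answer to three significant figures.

n ≈ 1.77

Buckling occurs about the weak axis: I_min = h·b³/12 with b = 85.6 mm (the shorter side).
I_min = 234×85.6³/12 = 1.223×10^7 mm⁴
I = 1.223×10^7 mm⁴ = 1.223×10^-5 m⁴
Effective length L_e = K·L = 0.7 × 3.70 = 2.590 m
P_cr = π²EI / L_e² = π² × 107×10⁹ × 1.223×10^-5 / 2.590² = 1.925×10^6 N
Factor of safety n = P_cr / P = 1925.5 / 1090 = 1.77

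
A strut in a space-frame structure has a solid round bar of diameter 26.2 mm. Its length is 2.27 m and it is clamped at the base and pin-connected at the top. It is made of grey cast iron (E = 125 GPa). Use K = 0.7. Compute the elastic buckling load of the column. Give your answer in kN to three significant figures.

P_cr ≈ 11.3 kN

I = πd⁴/64 = π×26.2⁴/64 = 2.313×10^4 mm⁴
I = 2.313×10^4 mm⁴ = 2.313×10^-8 m⁴
Effective length L_e = K·L = 0.7 × 2.27 = 1.589 m
P_cr = π²EI / L_e² = π² × 125×10⁹ × 2.313×10^-8 / 1.589² = 1.130×10^4 N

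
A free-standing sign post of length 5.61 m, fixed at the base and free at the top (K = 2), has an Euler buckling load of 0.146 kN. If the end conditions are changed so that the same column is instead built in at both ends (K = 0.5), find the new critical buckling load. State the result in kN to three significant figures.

P_cr ∝ 1/K², so P_cr,new = P_cr,old × (K_old/K_new)² = 0.146 × (2/0.5)²
= 0.146 × 16.00 = 2.34 kN

P_cr ≈ 2.34 kN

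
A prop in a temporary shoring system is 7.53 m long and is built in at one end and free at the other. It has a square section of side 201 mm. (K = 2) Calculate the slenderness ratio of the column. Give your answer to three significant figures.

λ ≈ 260

For a square r = a/√12 = 201/√12 = 58.02 mm
L_e = K·L = 2 × 7.53 m = 15.06 m = 15060 mm
λ = L_e / r_min = 15060 / 58.02 = 260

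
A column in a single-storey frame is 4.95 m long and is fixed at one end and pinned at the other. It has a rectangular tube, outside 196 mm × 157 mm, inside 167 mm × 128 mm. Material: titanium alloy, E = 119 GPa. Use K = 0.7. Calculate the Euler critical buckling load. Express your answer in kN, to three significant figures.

P_cr ≈ 3330 kN

Weak-axis I_min = (h_o·b_o³ − h_i·b_i³)/12 with b_o = 157, b_i = 128.0 mm (shorter outer/inner sides).
I_min = (196×157³ − 167.0×128.0³)/12 = 3.402×10^7 mm⁴
I = 3.402×10^7 mm⁴ = 3.402×10^-5 m⁴
Effective length L_e = K·L = 0.7 × 4.95 = 3.465 m
P_cr = π²EI / L_e² = π² × 119×10⁹ × 3.402×10^-5 / 3.465² = 3.328×10^6 N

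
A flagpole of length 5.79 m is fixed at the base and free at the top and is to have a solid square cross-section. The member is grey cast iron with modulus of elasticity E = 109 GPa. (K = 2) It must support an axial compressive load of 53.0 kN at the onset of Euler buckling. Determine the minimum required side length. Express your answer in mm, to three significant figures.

L_e = K·L = 2 × 5.79 = 11.58 m
Required I = P_cr·L_e²/(π²E) = 5.300×10^4 × 11.58² / (π² × 1.09×10^11) = 6.606×10^-6 m⁴
I_req = 6.606×10^6 mm⁴
Solid square: I = a⁴/12  ⇒  a = (12I)^(1/4) = (12×6.606×10^6)^(1/4) = 94.4 mm

a ≈ 94.4 mm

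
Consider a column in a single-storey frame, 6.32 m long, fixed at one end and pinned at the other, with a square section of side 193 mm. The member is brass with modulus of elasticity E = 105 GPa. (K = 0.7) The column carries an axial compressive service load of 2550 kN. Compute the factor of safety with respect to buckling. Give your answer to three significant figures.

I = a⁴/12 = 193⁴/12 = 1.156×10^8 mm⁴
I = 1.156×10^8 mm⁴ = 1.156×10^-4 m⁴
Effective length L_e = K·L = 0.7 × 6.32 = 4.424 m
P_cr = π²EI / L_e² = π² × 105×10⁹ × 1.156×10^-4 / 4.424² = 6.122×10^6 N
Factor of safety n = P_cr / P = 6122.2 / 2550 = 2.40

n ≈ 2.40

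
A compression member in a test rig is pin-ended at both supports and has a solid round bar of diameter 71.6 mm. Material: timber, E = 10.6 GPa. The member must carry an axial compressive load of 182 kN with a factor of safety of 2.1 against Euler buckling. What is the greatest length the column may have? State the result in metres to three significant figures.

L_max ≈ 0.594 m

I = πd⁴/64 = π×71.6⁴/64 = 1.290×10^6 mm⁴
I = 1.290×10^-6 m⁴
Required critical load P_cr = n·P = 2.1 × 182 = 382.2 kN = 3.822×10^5 N
From P_cr = π²EI/(K·L)²:  L = (1/K)·√(π²EI/P_cr) = (1/1)·√(π²×1.06×10^10×1.290×10^-6/3.822×10^5)
L = 0.594 m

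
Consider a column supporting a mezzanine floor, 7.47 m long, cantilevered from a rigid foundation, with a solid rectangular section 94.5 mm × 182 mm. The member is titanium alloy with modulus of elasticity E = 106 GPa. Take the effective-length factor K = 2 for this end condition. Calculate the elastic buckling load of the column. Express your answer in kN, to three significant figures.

Buckling occurs about the weak axis: I_min = h·b³/12 with b = 94.5 mm (the shorter side).
I_min = 182×94.5³/12 = 1.280×10^7 mm⁴
I = 1.280×10^7 mm⁴ = 1.280×10^-5 m⁴
Effective length L_e = K·L = 2 × 7.47 = 14.94 m
P_cr = π²EI / L_e² = π² × 106×10⁹ × 1.280×10^-5 / 14.94² = 5.999×10^4 N

P_cr ≈ 60.0 kN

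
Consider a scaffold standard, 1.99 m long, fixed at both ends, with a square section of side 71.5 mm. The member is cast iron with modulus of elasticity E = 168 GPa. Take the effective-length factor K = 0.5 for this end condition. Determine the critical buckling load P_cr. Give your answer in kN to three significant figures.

I = a⁴/12 = 71.5⁴/12 = 2.178×10^6 mm⁴
I = 2.178×10^6 mm⁴ = 2.178×10^-6 m⁴
Effective length L_e = K·L = 0.5 × 1.99 = 0.9950 m
P_cr = π²EI / L_e² = π² × 168×10⁹ × 2.178×10^-6 / 0.9950² = 3.648×10^6 N

P_cr ≈ 3650 kN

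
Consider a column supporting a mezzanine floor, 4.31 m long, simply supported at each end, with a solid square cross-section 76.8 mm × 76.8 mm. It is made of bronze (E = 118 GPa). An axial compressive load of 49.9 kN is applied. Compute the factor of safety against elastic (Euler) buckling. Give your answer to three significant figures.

n ≈ 3.64

I = a⁴/12 = 76.8⁴/12 = 2.899×10^6 mm⁴
I = 2.899×10^6 mm⁴ = 2.899×10^-6 m⁴
Effective length L_e = K·L = 1 × 4.31 = 4.310 m
P_cr = π²EI / L_e² = π² × 118×10⁹ × 2.899×10^-6 / 4.310² = 1.818×10^5 N
Factor of safety n = P_cr / P = 181.76 / 49.9 = 3.64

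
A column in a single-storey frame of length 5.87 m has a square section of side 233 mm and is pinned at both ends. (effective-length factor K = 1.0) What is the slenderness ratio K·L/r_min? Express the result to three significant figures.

λ ≈ 87.3

For a square r = a/√12 = 233/√12 = 67.26 mm
L_e = K·L = 1 × 5.87 m = 5.870 m = 5870.0 mm
λ = L_e / r_min = 5870.0 / 67.26 = 87.3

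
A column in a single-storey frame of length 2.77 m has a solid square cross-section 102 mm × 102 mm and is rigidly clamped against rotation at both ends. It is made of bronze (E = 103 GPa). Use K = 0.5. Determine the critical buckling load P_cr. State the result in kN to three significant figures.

P_cr ≈ 4780 kN

I = a⁴/12 = 102⁴/12 = 9.020×10^6 mm⁴
I = 9.020×10^6 mm⁴ = 9.020×10^-6 m⁴
Effective length L_e = K·L = 0.5 × 2.77 = 1.385 m
P_cr = π²EI / L_e² = π² × 103×10⁹ × 9.020×10^-6 / 1.385² = 4.780×10^6 N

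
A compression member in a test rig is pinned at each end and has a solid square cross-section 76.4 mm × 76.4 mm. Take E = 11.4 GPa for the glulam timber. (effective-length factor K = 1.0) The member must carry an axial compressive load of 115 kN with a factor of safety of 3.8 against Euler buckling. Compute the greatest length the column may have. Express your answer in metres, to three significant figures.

I = a⁴/12 = 76.4⁴/12 = 2.839×10^6 mm⁴
I = 2.839×10^-6 m⁴
Required critical load P_cr = n·P = 3.8 × 115 = 437.0 kN = 4.370×10^5 N
From P_cr = π²EI/(K·L)²:  L = (1/K)·√(π²EI/P_cr) = (1/1)·√(π²×1.14×10^10×2.839×10^-6/4.370×10^5)
L = 0.855 m

L_max ≈ 0.855 m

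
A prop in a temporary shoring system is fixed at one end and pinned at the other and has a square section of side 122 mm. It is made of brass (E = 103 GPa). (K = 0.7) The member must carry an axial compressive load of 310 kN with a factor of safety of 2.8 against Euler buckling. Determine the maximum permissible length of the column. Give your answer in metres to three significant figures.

L_max ≈ 6.64 m

I = a⁴/12 = 122⁴/12 = 1.846×10^7 mm⁴
I = 1.846×10^-5 m⁴
Required critical load P_cr = n·P = 2.8 × 310 = 868.0 kN = 8.680×10^5 N
From P_cr = π²EI/(K·L)²:  L = (1/K)·√(π²EI/P_cr) = (1/0.7)·√(π²×1.03×10^11×1.846×10^-5/8.680×10^5)
L = 6.64 m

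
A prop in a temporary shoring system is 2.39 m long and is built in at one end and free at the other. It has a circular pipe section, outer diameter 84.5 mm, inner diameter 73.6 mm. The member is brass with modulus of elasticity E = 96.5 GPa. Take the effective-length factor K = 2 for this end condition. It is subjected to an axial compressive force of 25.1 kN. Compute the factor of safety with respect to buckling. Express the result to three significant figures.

d_o = 84.5 mm, d_i = 73.6 mm
I = π(d_o⁴ − d_i⁴)/64 = π(84.5⁴ − 73.60⁴)/64 = 1.062×10^6 mm⁴
I = 1.062×10^6 mm⁴ = 1.062×10^-6 m⁴
Effective length L_e = K·L = 2 × 2.39 = 4.780 m
P_cr = π²EI / L_e² = π² × 96.5×10⁹ × 1.062×10^-6 / 4.780² = 4.428×10^4 N
Factor of safety n = P_cr / P = 44.278 / 25.1 = 1.76

n ≈ 1.76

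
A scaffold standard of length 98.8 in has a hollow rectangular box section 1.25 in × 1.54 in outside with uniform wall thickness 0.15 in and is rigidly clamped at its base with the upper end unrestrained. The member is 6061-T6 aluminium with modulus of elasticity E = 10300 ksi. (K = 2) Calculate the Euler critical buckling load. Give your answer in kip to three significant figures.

P_cr ≈ 0.422 kip

Inner dimensions: h_i = 1.54 − 2×0.15 = 1.240 in, b_i = 1.25 − 2×0.15 = 0.9500 in
Weak-axis I_min = (h_o·b_o³ − h_i·b_i³)/12 with b_o = 1.25, b_i = 0.9500 in (shorter outer/inner sides).
I_min = (1.54×1.25³ − 1.240×0.9500³)/12 = 0.1621 in⁴
Effective length L_e = K·L = 2 × 98.8 = 197.6 in
P_cr = π²EI / L_e² = π² × 10300×10³ × 0.1621 / 197.6² = 421.9 lb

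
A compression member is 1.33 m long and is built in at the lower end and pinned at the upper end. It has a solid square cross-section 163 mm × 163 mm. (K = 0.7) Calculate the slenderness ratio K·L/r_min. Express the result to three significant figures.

For a square r = a/√12 = 163/√12 = 47.05 mm
L_e = K·L = 0.7 × 1.33 m = 0.9310 m = 931.00 mm
λ = L_e / r_min = 931.00 / 47.05 = 19.8

λ ≈ 19.8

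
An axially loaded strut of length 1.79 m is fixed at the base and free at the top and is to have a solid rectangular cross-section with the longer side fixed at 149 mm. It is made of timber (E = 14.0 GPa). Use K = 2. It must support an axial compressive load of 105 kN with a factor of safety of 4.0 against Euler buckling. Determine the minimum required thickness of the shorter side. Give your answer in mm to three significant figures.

b ≈ 146 mm

Required P_cr = n·P = 4.0 × 105 = 420.0 kN
L_e = K·L = 2 × 1.79 = 3.580 m
Required I = P_cr·L_e²/(π²E) = 4.200×10^5 × 3.580² / (π² × 1.40×10^10) = 3.896×10^-5 m⁴
I_req = 3.896×10^7 mm⁴
Rectangle, weak axis: I_min = h·b³/12 with h = 149 mm fixed  ⇒  b = (12I/h)^(1/3) = 146 mm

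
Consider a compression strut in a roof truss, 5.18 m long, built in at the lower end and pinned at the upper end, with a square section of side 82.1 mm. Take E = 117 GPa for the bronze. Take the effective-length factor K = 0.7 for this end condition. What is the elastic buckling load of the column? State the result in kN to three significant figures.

I = a⁴/12 = 82.1⁴/12 = 3.786×10^6 mm⁴
I = 3.786×10^6 mm⁴ = 3.786×10^-6 m⁴
Effective length L_e = K·L = 0.7 × 5.18 = 3.626 m
P_cr = π²EI / L_e² = π² × 117×10⁹ × 3.786×10^-6 / 3.626² = 3.325×10^5 N

P_cr ≈ 333 kN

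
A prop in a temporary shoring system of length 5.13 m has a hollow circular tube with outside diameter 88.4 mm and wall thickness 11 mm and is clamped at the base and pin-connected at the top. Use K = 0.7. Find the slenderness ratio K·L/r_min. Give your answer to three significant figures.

Inner diameter d_i = 88.4 − 2×11 = 66.40 mm
I = π(d_o⁴ − d_i⁴)/64 = π(88.4⁴ − 66.40⁴)/64 = 2.043×10^6 mm⁴
A = 2.675×10^3 mm²;  r_min = √(I/A) = √(2.043×10^6/2.675×10^3) = 27.64 mm
L_e = K·L = 0.7 × 5.13 m = 3.591 m = 3591.0 mm
λ = L_e / r_min = 3591.0 / 27.64 = 130

λ ≈ 130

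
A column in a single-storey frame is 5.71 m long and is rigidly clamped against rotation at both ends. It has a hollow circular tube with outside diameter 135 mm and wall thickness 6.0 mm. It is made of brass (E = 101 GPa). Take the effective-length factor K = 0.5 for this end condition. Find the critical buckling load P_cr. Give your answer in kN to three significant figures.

Inner diameter d_i = 135 − 2×6.0 = 123.0 mm
I = π(d_o⁴ − d_i⁴)/64 = π(135⁴ − 123.0⁴)/64 = 5.069×10^6 mm⁴
I = 5.069×10^6 mm⁴ = 5.069×10^-6 m⁴
Effective length L_e = K·L = 0.5 × 5.71 = 2.855 m
P_cr = π²EI / L_e² = π² × 101×10⁹ × 5.069×10^-6 / 2.855² = 6.199×10^5 N

P_cr ≈ 620 kN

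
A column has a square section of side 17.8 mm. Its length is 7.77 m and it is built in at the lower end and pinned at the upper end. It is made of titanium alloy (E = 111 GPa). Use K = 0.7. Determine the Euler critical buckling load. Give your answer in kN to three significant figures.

P_cr ≈ 0.310 kN

I = a⁴/12 = 17.8⁴/12 = 8.366×10^3 mm⁴
I = 8.366×10^3 mm⁴ = 8.366×10^-9 m⁴
Effective length L_e = K·L = 0.7 × 7.77 = 5.439 m
P_cr = π²EI / L_e² = π² × 111×10⁹ × 8.366×10^-9 / 5.439² = 309.8 N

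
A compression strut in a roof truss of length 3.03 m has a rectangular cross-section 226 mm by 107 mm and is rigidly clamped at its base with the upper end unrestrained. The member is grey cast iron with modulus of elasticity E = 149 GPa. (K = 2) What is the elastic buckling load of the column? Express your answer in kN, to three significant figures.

Buckling occurs about the weak axis: I_min = h·b³/12 with b = 107 mm (the shorter side).
I_min = 226×107³/12 = 2.307×10^7 mm⁴
I = 2.307×10^7 mm⁴ = 2.307×10^-5 m⁴
Effective length L_e = K·L = 2 × 3.03 = 6.060 m
P_cr = π²EI / L_e² = π² × 149×10⁹ × 2.307×10^-5 / 6.060² = 9.239×10^5 N

P_cr ≈ 924 kN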